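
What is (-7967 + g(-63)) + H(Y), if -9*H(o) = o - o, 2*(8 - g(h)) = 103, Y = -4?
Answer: -16021/2 ≈ -8010.5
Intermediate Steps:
g(h) = -87/2 (g(h) = 8 - 1/2*103 = 8 - 103/2 = -87/2)
H(o) = 0 (H(o) = -(o - o)/9 = -1/9*0 = 0)
(-7967 + g(-63)) + H(Y) = (-7967 - 87/2) + 0 = -16021/2 + 0 = -16021/2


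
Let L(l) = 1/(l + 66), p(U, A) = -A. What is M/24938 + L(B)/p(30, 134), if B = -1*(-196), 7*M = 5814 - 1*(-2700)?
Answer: 149367473/3064331564 ≈ 0.048744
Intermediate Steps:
M = 8514/7 (M = (5814 - 1*(-2700))/7 = (5814 + 2700)/7 = (⅐)*8514 = 8514/7 ≈ 1216.3)
B = 196
L(l) = 1/(66 + l)
M/24938 + L(B)/p(30, 134) = (8514/7)/24938 + 1/((66 + 196)*((-1*134))) = (8514/7)*(1/24938) + 1/(262*(-134)) = 4257/87283 + (1/262)*(-1/134) = 4257/87283 - 1/35108 = 149367473/3064331564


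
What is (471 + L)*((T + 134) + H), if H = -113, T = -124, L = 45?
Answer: -53148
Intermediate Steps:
(471 + L)*((T + 134) + H) = (471 + 45)*((-124 + 134) - 113) = 516*(10 - 113) = 516*(-103) = -53148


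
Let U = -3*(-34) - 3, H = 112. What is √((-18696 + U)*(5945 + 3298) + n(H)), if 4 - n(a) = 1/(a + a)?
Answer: I*√539053522126/56 ≈ 13111.0*I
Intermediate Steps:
n(a) = 4 - 1/(2*a) (n(a) = 4 - 1/(a + a) = 4 - 1/(2*a))
U = 99 (U = 102 - 3 = 99)
√((-18696 + U)*(5945 + 3298) + n(H)) = √((-18696 + 99)*(5945 + 3298) + (4 - ½/112)) = √(-18597*9243 + (4 - ½*1/112)) = √(-171892071 + (4 - 1/224)) = √(-171892071 + 895/224) = √(-38503823009/224) = I*√539053522126/56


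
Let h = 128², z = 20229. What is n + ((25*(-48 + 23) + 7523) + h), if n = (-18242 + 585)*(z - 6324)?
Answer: -245497303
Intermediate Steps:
n = -245520585 (n = (-18242 + 585)*(20229 - 6324) = -17657*13905 = -245520585)
h = 16384
n + ((25*(-48 + 23) + 7523) + h) = -245520585 + ((25*(-48 + 23) + 7523) + 16384) = -245520585 + ((25*(-25) + 7523) + 16384) = -245520585 + ((-625 + 7523) + 16384) = -245520585 + (6898 + 16384) = -245520585 + 23282 = -245497303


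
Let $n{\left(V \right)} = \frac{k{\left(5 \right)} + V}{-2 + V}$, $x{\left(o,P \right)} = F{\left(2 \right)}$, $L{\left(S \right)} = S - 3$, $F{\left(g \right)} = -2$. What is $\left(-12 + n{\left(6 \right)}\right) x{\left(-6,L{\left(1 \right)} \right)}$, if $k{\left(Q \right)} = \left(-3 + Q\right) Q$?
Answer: $16$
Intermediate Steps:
$k{\left(Q \right)} = Q \left(-3 + Q\right)$
$L{\left(S \right)} = -3 + S$
$x{\left(o,P \right)} = -2$
$n{\left(V \right)} = \frac{10 + V}{-2 + V}$ ($n{\left(V \right)} = \frac{5 \left(-3 + 5\right) + V}{-2 + V} = \frac{5 \cdot 2 + V}{-2 + V} = \frac{10 + V}{-2 + V}$)
$\left(-12 + n{\left(6 \right)}\right) x{\left(-6,L{\left(1 \right)} \right)} = \left(-12 + \frac{10 + 6}{-2 + 6}\right) \left(-2\right) = \left(-12 + \frac{1}{4} \cdot 16\right) \left(-2\right) = \left(-12 + 4\right) \left(-2\right) = \left(-8\right) \left(-2\right) = 16$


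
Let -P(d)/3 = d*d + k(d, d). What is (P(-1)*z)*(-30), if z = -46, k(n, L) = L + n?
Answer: 4140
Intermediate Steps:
P(d) = -6*d - 3*d² (P(d) = -3*(d*d + (d + d)) = -3*(d² + 2*d) = -6*d - 3*d²)
(P(-1)*z)*(-30) = ((3*(-1)*(-2 - 1*(-1)))*(-46))*(-30) = ((3*(-1)*(-2 + 1))*(-46))*(-30) = ((3*(-1)*(-1))*(-46))*(-30) = (3*(-46))*(-30) = -138*(-30) = 4140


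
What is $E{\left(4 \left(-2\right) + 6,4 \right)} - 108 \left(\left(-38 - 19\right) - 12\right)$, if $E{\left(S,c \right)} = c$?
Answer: $7456$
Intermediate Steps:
$E{\left(4 \left(-2\right) + 6,4 \right)} - 108 \left(\left(-38 - 19\right) - 12\right) = 4 - 108 \left(\left(-38 - 19\right) - 12\right) = 4 - 108 \left(-57 - 12\right) = 4 - -7452 = 4 + 7452 = 7456$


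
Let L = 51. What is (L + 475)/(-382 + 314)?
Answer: -263/34 ≈ -7.7353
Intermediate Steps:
(L + 475)/(-382 + 314) = (51 + 475)/(-382 + 314) = 526/(-68) = 526*(-1/68) = -263/34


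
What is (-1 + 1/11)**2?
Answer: 100/121 ≈ 0.82645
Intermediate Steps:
(-1 + 1/11)**2 = (-10/11)**2 = 100/121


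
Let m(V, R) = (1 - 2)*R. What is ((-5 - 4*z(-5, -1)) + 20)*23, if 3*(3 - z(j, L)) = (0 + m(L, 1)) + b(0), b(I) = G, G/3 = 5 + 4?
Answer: 2599/3 ≈ 866.33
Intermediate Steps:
G = 27 (G = 3*(5 + 4) = 3*9 = 27)
b(I) = 27
m(V, R) = -R
z(j, L) = -17/3 (z(j, L) = 3 - ((0 - 1*1) + 27)/3 = 3 - ((0 - 1) + 27)/3 = 3 - (-1 + 27)/3 = 3 - 1/3*26 = 3 - 26/3 = -17/3)
((-5 - 4*z(-5, -1)) + 20)*23 = ((-5 - 4*(-17/3)) + 20)*23 = ((-5 + 68/3) + 20)*23 = (53/3 + 20)*23 = (113/3)*23 = 2599/3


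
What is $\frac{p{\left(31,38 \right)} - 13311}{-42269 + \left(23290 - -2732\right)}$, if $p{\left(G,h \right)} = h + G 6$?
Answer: $\frac{13087}{16247} \approx 0.8055$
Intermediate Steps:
$p{\left(G,h \right)} = h + 6 G$
$\frac{p{\left(31,38 \right)} - 13311}{-42269 + \left(23290 - -2732\right)} = \frac{\left(38 + 6 \cdot 31\right) - 13311}{-42269 + \left(23290 - -2732\right)} = \frac{\left(38 + 186\right) - 13311}{-42269 + \left(23290 + 2732\right)} = \frac{224 - 13311}{-42269 + 26022} = - \frac{13087}{-16247} = \left(-13087\right) \left(- \frac{1}{16247}\right) = \frac{13087}{16247}$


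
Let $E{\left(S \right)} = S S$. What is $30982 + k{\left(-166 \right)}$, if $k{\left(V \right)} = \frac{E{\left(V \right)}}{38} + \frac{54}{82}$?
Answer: $\frac{24700389}{779} \approx 31708.0$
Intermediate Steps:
$E{\left(S \right)} = S^{2}$
$k{\left(V \right)} = \frac{27}{41} + \frac{V^{2}}{38}$ ($k{\left(V \right)} = \frac{V^{2}}{38} + \frac{54}{82} = V^{2} \cdot \frac{1}{38} + 54 \cdot \frac{1}{82} = \frac{V^{2}}{38} + \frac{27}{41} = \frac{27}{41} + \frac{V^{2}}{38}$)
$30982 + k{\left(-166 \right)} = 30982 + \left(\frac{27}{41} + \frac{\left(-166\right)^{2}}{38}\right) = 30982 + \left(\frac{27}{41} + \frac{1}{38} \cdot 27556\right) = 30982 + \left(\frac{27}{41} + \frac{13778}{19}\right) = 30982 + \frac{565411}{779} = \frac{24700389}{779}$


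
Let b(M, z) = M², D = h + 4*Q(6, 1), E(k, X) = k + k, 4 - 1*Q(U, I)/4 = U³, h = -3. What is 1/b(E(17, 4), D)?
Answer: 1/1156 ≈ 0.00086505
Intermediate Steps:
Q(U, I) = 16 - 4*U³
E(k, X) = 2*k
D = -3395 (D = -3 + 4*(16 - 4*6³) = -3 + 4*(16 - 4*216) = -3 + 4*(16 - 864) = -3 + 4*(-848) = -3 - 3392 = -3395)
1/b(E(17, 4), D) = 1/((2*17)²) = 1/(34²) = 1/1156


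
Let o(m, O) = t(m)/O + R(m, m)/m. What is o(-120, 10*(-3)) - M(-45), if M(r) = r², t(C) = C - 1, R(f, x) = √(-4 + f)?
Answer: -60629/30 - I*√31/60 ≈ -2021.0 - 0.092796*I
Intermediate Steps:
t(C) = -1 + C
o(m, O) = (-1 + m)/O + √(-4 + m)/m
o(-120, 10*(-3)) - M(-45) = (-1/(10*(-3)) - 120/(10*(-3)) + √(-4 - 120)/(-120)) - 1*(-45)² = (-1/(-30) - 120/(-30) - I*√31/60) - 1*2025 = (-1*(-1/30) - 120*(-1/30) - I*√31/60) - 2025 = (1/30 + 4 - I*√31/60) - 2025 = (121/30 - I*√31/60) - 2025 = -60629/30 - I*√31/60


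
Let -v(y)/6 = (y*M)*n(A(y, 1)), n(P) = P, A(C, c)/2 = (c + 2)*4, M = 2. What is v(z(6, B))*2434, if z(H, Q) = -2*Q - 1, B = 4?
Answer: 6308928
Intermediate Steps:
A(C, c) = 16 + 8*c (A(C, c) = 2*((c + 2)*4) = 2*((2 + c)*4) = 2*(8 + 4*c) = 16 + 8*c)
z(H, Q) = -1 - 2*Q
v(y) = -288*y (v(y) = -6*y*2*(16 + 8*1) = -6*2*y*(16 + 8) = -6*2*y*24 = -288*y)
v(z(6, B))*2434 = -288*(-1 - 2*4)*2434 = -288*(-1 - 8)*2434 = -288*(-9)*2434 = 2592*2434 = 6308928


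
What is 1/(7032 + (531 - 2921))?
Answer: 1/4642 ≈ 0.00021542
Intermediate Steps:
1/(7032 + (531 - 2921)) = 1/(7032 - 2390) = 1/4642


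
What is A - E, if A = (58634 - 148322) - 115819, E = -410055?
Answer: 204548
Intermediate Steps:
A = -205507 (A = -89688 - 115819 = -205507)
A - E = -205507 - 1*(-410055) = -205507 + 410055 = 204548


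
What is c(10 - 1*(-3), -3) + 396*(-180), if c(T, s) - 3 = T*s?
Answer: -71316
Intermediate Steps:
c(T, s) = 3 + T*s
c(10 - 1*(-3), -3) + 396*(-180) = (3 + (10 - 1*(-3))*(-3)) + 396*(-180) = (3 + (10 + 3)*(-3)) - 71280 = (3 + 13*(-3)) - 71280 = (3 - 39) - 71280 = -36 - 71280 = -71316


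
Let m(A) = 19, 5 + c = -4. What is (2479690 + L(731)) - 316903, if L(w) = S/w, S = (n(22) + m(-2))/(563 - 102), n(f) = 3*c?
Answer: 728839753909/336991 ≈ 2.1628e+6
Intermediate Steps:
c = -9 (c = -5 - 4 = -9)
n(f) = -27 (n(f) = 3*(-9) = -27)
S = -8/461 (S = (-27 + 19)/(563 - 102) = -8/461 ≈ -0.017354)
L(w) = -8/(461*w)
(2479690 + L(731)) - 316903 = (2479690 - 8/461/731) - 316903 = (2479690 - 8/461*1/731) - 316903 = (2479690 - 8/336991) - 316903 = 835633212782/336991 - 316903 = 728839753909/336991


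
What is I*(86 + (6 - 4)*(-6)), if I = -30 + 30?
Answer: 0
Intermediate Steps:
I = 0
I*(86 + (6 - 4)*(-6)) = 0*(86 + (6 - 4)*(-6)) = 0*(86 + 2*(-6)) = 0*(86 - 12) = 0*74 = 0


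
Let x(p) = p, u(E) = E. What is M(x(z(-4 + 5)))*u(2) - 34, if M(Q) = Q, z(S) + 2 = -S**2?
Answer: -40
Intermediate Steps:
z(S) = -2 - S**2
M(x(z(-4 + 5)))*u(2) - 34 = (-2 - (-4 + 5)**2)*2 - 34 = (-2 - 1*1**2)*2 - 34 = (-2 - 1*1)*2 - 34 = (-2 - 1)*2 - 34 = -3*2 - 34 = -6 - 34 = -40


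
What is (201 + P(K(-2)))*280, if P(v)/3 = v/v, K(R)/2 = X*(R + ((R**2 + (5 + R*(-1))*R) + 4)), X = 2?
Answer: 57120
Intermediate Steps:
K(R) = 16 + 4*R + 4*R**2 + 4*R*(5 - R) (K(R) = 2*(2*(R + ((R**2 + (5 + R*(-1))*R) + 4))) = 2*(2*(R + ((R**2 + (5 - R)*R) + 4))) = 2*(2*(R + ((R**2 + R*(5 - R)) + 4))) = 2*(2*(R + (4 + R**2 + R*(5 - R)))) = 2*(2*(4 + R + R**2 + R*(5 - R))) = 2*(8 + 2*R + 2*R**2 + 2*R*(5 - R)) = 16 + 4*R + 4*R**2 + 4*R*(5 - R))
P(v) = 3 (P(v) = 3*(v/v) = 3*1 = 3)
(201 + P(K(-2)))*280 = (201 + 3)*280 = 204*280 = 57120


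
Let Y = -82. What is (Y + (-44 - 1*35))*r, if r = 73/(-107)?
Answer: 11753/107 ≈ 109.84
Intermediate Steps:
r = -73/107 (r = 73*(-1/107) = -73/107 ≈ -0.68224)
(Y + (-44 - 1*35))*r = (-82 + (-44 - 1*35))*(-73/107) = (-82 + (-44 - 35))*(-73/107) = (-82 - 79)*(-73/107) = -161*(-73/107) = 11753/107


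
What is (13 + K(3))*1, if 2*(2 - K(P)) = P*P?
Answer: 21/2 ≈ 10.500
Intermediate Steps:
K(P) = 2 - P²/2 (K(P) = 2 - P*P/2 = 2 - P²/2)
(13 + K(3))*1 = (13 + (2 - ½*3²))*1 = (13 + (2 - ½*9))*1 = (13 + (2 - 9/2))*1 = (13 - 5/2)*1 = (21/2)*1 = 21/2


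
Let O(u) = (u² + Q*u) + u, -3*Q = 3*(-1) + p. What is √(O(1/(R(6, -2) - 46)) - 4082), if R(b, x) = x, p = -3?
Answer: I*√9405071/48 ≈ 63.891*I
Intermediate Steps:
Q = 2 (Q = -(3*(-1) - 3)/3 = -(-3 - 3)/3 = -⅓*(-6) = 2)
O(u) = u² + 3*u (O(u) = (u² + 2*u) + u = u² + 3*u)
√(O(1/(R(6, -2) - 46)) - 4082) = √((3 + 1/(-2 - 46))/(-2 - 46) - 4082) = √((3 + 1/(-48))/(-48) - 4082) = √(-(3 - 1/48)/48 - 4082) = √(-1/48*143/48 - 4082) = √(-143/2304 - 4082) = √(-9405071/2304) = I*√9405071/48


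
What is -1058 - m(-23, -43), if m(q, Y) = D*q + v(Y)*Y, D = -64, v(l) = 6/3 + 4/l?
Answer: -2448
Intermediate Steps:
v(l) = 2 + 4/l (v(l) = 6*(1/3) + 4/l = 2 + 4/l)
m(q, Y) = -64*q + Y*(2 + 4/Y) (m(q, Y) = -64*q + (2 + 4/Y)*Y = -64*q + Y*(2 + 4/Y))
-1058 - m(-23, -43) = -1058 - (4 - 64*(-23) + 2*(-43)) = -1058 - (4 + 1472 - 86) = -1058 - 1*1390 = -1058 - 1390 = -2448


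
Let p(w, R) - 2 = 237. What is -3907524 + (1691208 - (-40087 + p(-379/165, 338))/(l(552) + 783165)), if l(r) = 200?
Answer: -1736184343492/783365 ≈ -2.2163e+6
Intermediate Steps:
p(w, R) = 239 (p(w, R) = 2 + 237 = 239)
-3907524 + (1691208 - (-40087 + p(-379/165, 338))/(l(552) + 783165)) = -3907524 + (1691208 - (-40087 + 239)/(200 + 783165)) = -3907524 + (1691208 - (-39848)/783365) = -3907524 + (1691208 - 1*(-39848/783365)) = -3907524 + (1691208 + 39848/783365) = -3907524 + 1324833194768/783365 = -1736184343492/783365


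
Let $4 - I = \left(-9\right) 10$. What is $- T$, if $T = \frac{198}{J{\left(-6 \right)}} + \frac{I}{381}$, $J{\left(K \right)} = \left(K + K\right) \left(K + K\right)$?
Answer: $- \frac{4943}{3048} \approx -1.6217$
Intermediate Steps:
$I = 94$ ($I = 4 - \left(-9\right) 10 = 4 - -90 = 4 + 90 = 94$)
$J{\left(K \right)} = 4 K^{2}$ ($J{\left(K \right)} = 2 K 2 K = 4 K^{2}$)
$T = \frac{4943}{3048}$ ($T = \frac{198}{4 \left(-6\right)^{2}} + \frac{94}{381} = \frac{198}{4 \cdot 36} + 94 \cdot \frac{1}{381} = \frac{198}{144} + \frac{94}{381} = 198 \cdot \frac{1}{144} + \frac{94}{381} = \frac{11}{8} + \frac{94}{381} = \frac{4943}{3048} \approx 1.6217$)
$- T = \left(-1\right) \frac{4943}{3048} = - \frac{4943}{3048}$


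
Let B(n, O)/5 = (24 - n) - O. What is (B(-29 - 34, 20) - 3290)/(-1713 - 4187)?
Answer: 591/1180 ≈ 0.50085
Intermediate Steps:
B(n, O) = 120 - 5*O - 5*n (B(n, O) = 5*((24 - n) - O) = 5*(24 - O - n) = 120 - 5*O - 5*n)
(B(-29 - 34, 20) - 3290)/(-1713 - 4187) = ((120 - 5*20 - 5*(-29 - 34)) - 3290)/(-1713 - 4187) = ((120 - 100 - 5*(-63)) - 3290)/(-5900) = ((120 - 100 + 315) - 3290)*(-1/5900) = (335 - 3290)*(-1/5900) = -2955*(-1/5900) = 591/1180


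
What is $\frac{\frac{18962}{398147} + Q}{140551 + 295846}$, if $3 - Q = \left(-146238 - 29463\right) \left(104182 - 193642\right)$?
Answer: $- \frac{6258158736951217}{173750156359} \approx -36018.0$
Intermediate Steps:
$Q = -15718211457$ ($Q = 3 - \left(-146238 - 29463\right) \left(104182 - 193642\right) = 3 - \left(-175701\right) \left(-89460\right) = 3 - 15718211460 = -15718211457$)
$\frac{\frac{18962}{398147} + Q}{140551 + 295846} = \frac{\frac{18962}{398147} - 15718211457}{140551 + 295846} = \frac{18962 \cdot \frac{1}{398147} - 15718211457}{436397} = \left(\frac{18962}{398147} - 15718211457\right) \frac{1}{436397} = \left(- \frac{6258158736951217}{398147}\right) \frac{1}{436397} = - \frac{6258158736951217}{173750156359}$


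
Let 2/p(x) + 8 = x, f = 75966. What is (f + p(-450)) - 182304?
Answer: -24351403/229 ≈ -1.0634e+5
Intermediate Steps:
p(x) = 2/(-8 + x)
(f + p(-450)) - 182304 = (75966 + 2/(-8 - 450)) - 182304 = (75966 + 2/(-458)) - 182304 = (75966 + 2*(-1/458)) - 182304 = (75966 - 1/229) - 182304 = 17396213/229 - 182304 = -24351403/229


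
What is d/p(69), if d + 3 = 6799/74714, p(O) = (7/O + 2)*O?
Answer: -217343/10833530 ≈ -0.020062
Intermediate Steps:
p(O) = O*(2 + 7/O) (p(O) = (2 + 7/O)*O = O*(2 + 7/O))
d = -217343/74714 (d = -3 + 6799/74714 = -217343/74714 ≈ -2.9090)
d/p(69) = -217343/(74714*(7 + 2*69)) = -217343/(74714*(7 + 138)) = -217343/74714/145 = -217343/74714*1/145 = -217343/10833530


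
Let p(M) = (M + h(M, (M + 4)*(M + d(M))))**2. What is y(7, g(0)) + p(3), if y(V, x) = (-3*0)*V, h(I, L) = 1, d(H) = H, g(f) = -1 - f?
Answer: 16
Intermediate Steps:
p(M) = (1 + M)**2 (p(M) = (M + 1)**2 = (1 + M)**2)
y(V, x) = 0 (y(V, x) = 0*V = 0)
y(7, g(0)) + p(3) = 0 + (1 + 3)**2 = 0 + 4**2 = 0 + 16 = 16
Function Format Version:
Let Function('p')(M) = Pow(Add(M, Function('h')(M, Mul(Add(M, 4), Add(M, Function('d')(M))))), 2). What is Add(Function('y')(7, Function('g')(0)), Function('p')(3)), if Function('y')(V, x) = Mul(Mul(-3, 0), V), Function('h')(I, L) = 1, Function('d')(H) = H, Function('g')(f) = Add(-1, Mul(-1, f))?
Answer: 16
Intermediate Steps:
Function('p')(M) = Pow(Add(1, M), 2) (Function('p')(M) = Pow(Add(M, 1), 2) = Pow(Add(1, M), 2))
Function('y')(V, x) = 0 (Function('y')(V, x) = Mul(0, V) = 0)
Add(Function('y')(7, Function('g')(0)), Function('p')(3)) = Add(0, Pow(Add(1, 3), 2)) = Add(0, Pow(4, 2)) = Add(0, 16) = 16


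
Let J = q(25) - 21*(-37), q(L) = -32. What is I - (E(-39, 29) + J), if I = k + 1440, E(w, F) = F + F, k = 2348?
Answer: 2985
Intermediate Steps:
J = 745 (J = -32 - 21*(-37) = -32 + 777 = 745)
E(w, F) = 2*F
I = 3788 (I = 2348 + 1440 = 3788)
I - (E(-39, 29) + J) = 3788 - (2*29 + 745) = 3788 - (58 + 745) = 3788 - 1*803 = 3788 - 803 = 2985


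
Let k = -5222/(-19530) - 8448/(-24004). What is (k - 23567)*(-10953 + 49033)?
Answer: -88382999645696/98487 ≈ -8.9741e+8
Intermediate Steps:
k = 5184613/8371395 (k = -5222*(-1/19530) - 8448*(-1/24004) = 373/1395 + 2112/6001 = 5184613/8371395 ≈ 0.61932)
(k - 23567)*(-10953 + 49033) = (5184613/8371395 - 23567)*(-10953 + 49033) = -197283481352/8371395*38080 = -88382999645696/98487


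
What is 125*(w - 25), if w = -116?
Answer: -17625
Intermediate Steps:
125*(w - 25) = 125*(-116 - 25) = 125*(-141) = -17625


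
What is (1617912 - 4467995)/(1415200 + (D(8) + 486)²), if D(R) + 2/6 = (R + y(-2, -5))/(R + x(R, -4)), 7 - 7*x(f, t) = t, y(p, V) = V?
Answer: -115146203283/66717268324 ≈ -1.7259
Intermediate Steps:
x(f, t) = 1 - t/7
D(R) = -⅓ + (-5 + R)/(11/7 + R) (D(R) = -⅓ + (R - 5)/(R + (1 - ⅐*(-4))) = -⅓ + (-5 + R)/(R + (1 + 4/7)) = -⅓ + (-5 + R)/(R + 11/7) = -⅓ + (-5 + R)/(11/7 + R))
(1617912 - 4467995)/(1415200 + (D(8) + 486)²) = (1617912 - 4467995)/(1415200 + (2*(-58 + 7*8)/(3*(11 + 7*8)) + 486)²) = -2850083/(1415200 + (2*(-58 + 56)/(3*(11 + 56)) + 486)²) = -2850083/(1415200 + ((⅔)*(-2)/67 + 486)²) = -2850083/(1415200 + ((⅔)*(1/67)*(-2) + 486)²) = -2850083/(1415200 + (-4/201 + 486)²) = -2850083/(1415200 + (97682/201)²) = -2850083/(1415200 + 9541773124/40401) = -2850083/66717268324/40401 = -2850083*40401/66717268324 = -115146203283/66717268324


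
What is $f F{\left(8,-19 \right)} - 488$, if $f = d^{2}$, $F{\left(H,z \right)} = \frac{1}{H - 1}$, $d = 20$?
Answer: $- \frac{3016}{7} \approx -430.86$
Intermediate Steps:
$F{\left(H,z \right)} = \frac{1}{-1 + H}$
$f = 400$ ($f = 20^{2} = 400$)
$f F{\left(8,-19 \right)} - 488 = \frac{400}{-1 + 8} - 488 = \frac{400}{7} - 488 = - \frac{3016}{7}$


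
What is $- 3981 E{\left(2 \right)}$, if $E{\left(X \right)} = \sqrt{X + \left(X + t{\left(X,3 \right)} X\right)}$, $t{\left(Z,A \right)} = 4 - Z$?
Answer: $- 7962 \sqrt{2} \approx -11260.0$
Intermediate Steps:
$E{\left(X \right)} = \sqrt{2 X + X \left(4 - X\right)}$ ($E{\left(X \right)} = \sqrt{X + \left(X + \left(4 - X\right) X\right)} = \sqrt{X + \left(X + X \left(4 - X\right)\right)} = \sqrt{2 X + X \left(4 - X\right)}$)
$- 3981 E{\left(2 \right)} = - 3981 \sqrt{2 \left(6 - 2\right)} = - 3981 \sqrt{2 \cdot 4} = - 3981 \sqrt{8} = - 3981 \cdot 2 \sqrt{2} = - 7962 \sqrt{2}$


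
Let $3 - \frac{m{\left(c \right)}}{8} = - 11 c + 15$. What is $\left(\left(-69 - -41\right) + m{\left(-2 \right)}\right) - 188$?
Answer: $-488$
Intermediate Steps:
$m{\left(c \right)} = -96 + 88 c$ ($m{\left(c \right)} = 24 - 8 \left(- 11 c + 15\right) = 24 - 8 \left(15 - 11 c\right) = 24 + \left(-120 + 88 c\right) = -96 + 88 c$)
$\left(\left(-69 - -41\right) + m{\left(-2 \right)}\right) - 188 = \left(\left(-69 - -41\right) + \left(-96 + 88 \left(-2\right)\right)\right) - 188 = \left(\left(-69 + 41\right) - 272\right) - 188 = \left(-28 - 272\right) - 188 = -300 - 188 = -488$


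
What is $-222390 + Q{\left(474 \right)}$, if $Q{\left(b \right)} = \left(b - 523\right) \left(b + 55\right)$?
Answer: $-248311$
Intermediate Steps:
$Q{\left(b \right)} = \left(-523 + b\right) \left(55 + b\right)$
$-222390 + Q{\left(474 \right)} = -222390 - \left(250597 - 224676\right) = -222390 - 25921 = -248311$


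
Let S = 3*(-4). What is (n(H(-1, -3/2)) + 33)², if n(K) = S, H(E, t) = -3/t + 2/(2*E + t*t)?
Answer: 441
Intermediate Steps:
H(E, t) = -3/t + 2/(t² + 2*E) (H(E, t) = -3/t + 2/(2*E + t²) = -3/t + 2/(t² + 2*E))
S = -12
n(K) = -12
(n(H(-1, -3/2)) + 33)² = (-12 + 33)² = 21² = 441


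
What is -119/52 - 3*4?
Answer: -743/52 ≈ -14.288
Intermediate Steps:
-119/52 - 3*4 = (1/52)*(-119) - 12 = -119/52 - 12 = -743/52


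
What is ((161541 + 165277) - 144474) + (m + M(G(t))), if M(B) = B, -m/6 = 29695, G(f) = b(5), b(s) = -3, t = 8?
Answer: 4171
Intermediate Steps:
G(f) = -3
m = -178170 (m = -6*29695 = -178170)
((161541 + 165277) - 144474) + (m + M(G(t))) = ((161541 + 165277) - 144474) + (-178170 - 3) = (326818 - 144474) - 178173 = 182344 - 178173 = 4171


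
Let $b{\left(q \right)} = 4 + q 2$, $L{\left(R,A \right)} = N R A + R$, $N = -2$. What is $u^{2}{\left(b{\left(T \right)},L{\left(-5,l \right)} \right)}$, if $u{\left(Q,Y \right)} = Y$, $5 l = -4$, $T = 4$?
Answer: $169$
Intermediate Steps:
$l = - \frac{4}{5}$ ($l = \frac{1}{5} \left(-4\right) = - \frac{4}{5} \approx -0.8$)
$L{\left(R,A \right)} = R - 2 A R$ ($L{\left(R,A \right)} = - 2 R A + R = - 2 A R + R = R - 2 A R$)
$b{\left(q \right)} = 4 + 2 q$
$u^{2}{\left(b{\left(T \right)},L{\left(-5,l \right)} \right)} = \left(- 5 \left(1 - - \frac{8}{5}\right)\right)^{2} = \left(- 5 \left(1 + \frac{8}{5}\right)\right)^{2} = \left(\left(-5\right) \frac{13}{5}\right)^{2} = \left(-13\right)^{2} = 169$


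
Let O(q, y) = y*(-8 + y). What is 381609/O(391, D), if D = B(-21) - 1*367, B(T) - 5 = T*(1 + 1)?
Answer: 381609/166448 ≈ 2.2927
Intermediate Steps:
B(T) = 5 + 2*T (B(T) = 5 + T*(1 + 1) = 5 + T*2 = 5 + 2*T)
D = -404 (D = (5 + 2*(-21)) - 1*367 = (5 - 42) - 367 = -37 - 367 = -404)
381609/O(391, D) = 381609/((-404*(-8 - 404))) = 381609/((-404*(-412))) = 381609/166448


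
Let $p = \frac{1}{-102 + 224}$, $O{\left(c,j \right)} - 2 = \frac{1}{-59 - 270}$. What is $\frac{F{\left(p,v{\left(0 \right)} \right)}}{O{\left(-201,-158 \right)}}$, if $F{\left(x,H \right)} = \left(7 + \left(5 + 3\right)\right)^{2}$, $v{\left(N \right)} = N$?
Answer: $\frac{8225}{73} \approx 112.67$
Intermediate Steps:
$O{\left(c,j \right)} = \frac{657}{329}$ ($O{\left(c,j \right)} = 2 + \frac{1}{-59 - 270} = 2 + \frac{1}{-329} = 2 - \frac{1}{329} = \frac{657}{329}$)
$p = \frac{1}{122} \approx 0.0081967$
$F{\left(x,H \right)} = 225$ ($F{\left(x,H \right)} = \left(7 + 8\right)^{2} = 15^{2} = 225$)
$\frac{F{\left(p,v{\left(0 \right)} \right)}}{O{\left(-201,-158 \right)}} = \frac{225}{\frac{657}{329}} = 225 \cdot \frac{329}{657} = \frac{8225}{73}$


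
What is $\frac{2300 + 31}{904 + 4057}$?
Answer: $\frac{2331}{4961} \approx 0.46986$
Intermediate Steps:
$\frac{2300 + 31}{904 + 4057} = \frac{2331}{4961}$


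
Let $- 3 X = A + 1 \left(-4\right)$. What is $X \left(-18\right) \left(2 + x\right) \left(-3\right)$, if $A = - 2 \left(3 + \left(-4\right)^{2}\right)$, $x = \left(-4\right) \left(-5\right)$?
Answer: $16632$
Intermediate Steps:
$x = 20$
$A = -38$ ($A = - 2 \left(3 + 16\right) = \left(-2\right) 19 = -38$)
$X = 14$ ($X = - \frac{-38 + 1 \left(-4\right)}{3} = - \frac{-38 - 4}{3} = \left(- \frac{1}{3}\right) \left(-42\right) = 14$)
$X \left(-18\right) \left(2 + x\right) \left(-3\right) = 14 \left(-18\right) \left(2 + 20\right) \left(-3\right) = - 252 \cdot 22 \left(-3\right) = \left(-252\right) \left(-66\right) = 16632$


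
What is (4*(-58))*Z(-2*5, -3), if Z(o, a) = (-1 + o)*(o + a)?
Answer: -33176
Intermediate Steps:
Z(o, a) = (-1 + o)*(a + o)
(4*(-58))*Z(-2*5, -3) = (4*(-58))*((-2*5)² - 1*(-3) - (-2)*5 - (-6)*5) = -232*((-10)² + 3 - 1*(-10) - 3*(-10)) = -232*(100 + 3 + 10 + 30) = -232*143 = -33176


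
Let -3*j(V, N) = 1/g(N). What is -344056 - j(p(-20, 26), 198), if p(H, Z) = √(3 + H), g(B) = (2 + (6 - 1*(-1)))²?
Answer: -83605607/243 ≈ -3.4406e+5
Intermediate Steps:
g(B) = 81 (g(B) = (2 + (6 + 1))² = (2 + 7)² = 9² = 81)
j(V, N) = -1/243 (j(V, N) = -⅓/81 = -⅓*1/81 = -1/243)
-344056 - j(p(-20, 26), 198) = -344056 - 1*(-1/243) = -344056 + 1/243 = -83605607/243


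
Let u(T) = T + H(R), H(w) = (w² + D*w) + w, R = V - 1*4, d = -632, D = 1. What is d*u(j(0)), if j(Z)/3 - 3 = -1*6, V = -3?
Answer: -16432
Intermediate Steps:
j(Z) = -9 (j(Z) = 9 + 3*(-1*6) = 9 + 3*(-6) = 9 - 18 = -9)
R = -7 (R = -3 - 1*4 = -3 - 4 = -7)
H(w) = w² + 2*w (H(w) = (w² + 1*w) + w = (w² + w) + w = (w + w²) + w = w² + 2*w)
u(T) = 35 + T (u(T) = T - 7*(2 - 7) = T - 7*(-5) = T + 35 = 35 + T)
d*u(j(0)) = -632*(35 - 9) = -632*26 = -16432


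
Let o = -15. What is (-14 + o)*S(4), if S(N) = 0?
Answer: 0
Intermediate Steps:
(-14 + o)*S(4) = (-14 - 15)*0 = -29*0 = 0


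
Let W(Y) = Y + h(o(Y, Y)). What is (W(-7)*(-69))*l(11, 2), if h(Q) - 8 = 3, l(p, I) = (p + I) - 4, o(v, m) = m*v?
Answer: -2484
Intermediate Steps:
l(p, I) = -4 + I + p (l(p, I) = (I + p) - 4 = -4 + I + p)
h(Q) = 11 (h(Q) = 8 + 3 = 11)
W(Y) = 11 + Y (W(Y) = Y + 11 = 11 + Y)
(W(-7)*(-69))*l(11, 2) = ((11 - 7)*(-69))*(-4 + 2 + 11) = (4*(-69))*9 = -276*9 = -2484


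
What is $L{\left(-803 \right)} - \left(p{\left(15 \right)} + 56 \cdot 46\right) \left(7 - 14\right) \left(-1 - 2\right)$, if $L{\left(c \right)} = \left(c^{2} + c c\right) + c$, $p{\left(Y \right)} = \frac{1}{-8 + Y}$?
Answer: $1234716$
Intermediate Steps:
$L{\left(c \right)} = c + 2 c^{2}$ ($L{\left(c \right)} = \left(c^{2} + c^{2}\right) + c = 2 c^{2} + c = c + 2 c^{2}$)
$L{\left(-803 \right)} - \left(p{\left(15 \right)} + 56 \cdot 46\right) \left(7 - 14\right) \left(-1 - 2\right) = - 803 \left(1 + 2 \left(-803\right)\right) - \left(\frac{1}{-8 + 15} + 56 \cdot 46\right) \left(7 - 14\right) \left(-1 - 2\right) = - 803 \left(1 - 1606\right) - \left(\frac{1}{7} + 2576\right) \left(\left(-7\right) \left(-3\right)\right) = \left(-803\right) \left(-1605\right) - \left(\frac{1}{7} + 2576\right) 21 = 1288815 - \frac{18033}{7} \cdot 21 = 1288815 - 54099 = 1234716$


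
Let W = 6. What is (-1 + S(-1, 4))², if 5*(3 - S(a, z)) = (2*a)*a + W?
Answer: 4/25 ≈ 0.16000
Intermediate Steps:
S(a, z) = 9/5 - 2*a²/5 (S(a, z) = 3 - ((2*a)*a + 6)/5 = 3 - (2*a² + 6)/5 = 3 - (6 + 2*a²)/5 = 3 + (-6/5 - 2*a²/5) = 9/5 - 2*a²/5)
(-1 + S(-1, 4))² = (-1 + (9/5 - ⅖*(-1)²))² = (-1 + (9/5 - ⅖*1))² = (-1 + (9/5 - ⅖))² = (-1 + 7/5)² = (⅖)² = 4/25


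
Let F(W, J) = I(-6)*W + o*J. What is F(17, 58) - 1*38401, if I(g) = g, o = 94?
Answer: -33051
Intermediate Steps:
F(W, J) = -6*W + 94*J
F(17, 58) - 1*38401 = (-6*17 + 94*58) - 1*38401 = (-102 + 5452) - 38401 = 5350 - 38401 = -33051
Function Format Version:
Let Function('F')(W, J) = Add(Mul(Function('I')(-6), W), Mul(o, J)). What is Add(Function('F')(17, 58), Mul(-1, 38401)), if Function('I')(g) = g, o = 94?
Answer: -33051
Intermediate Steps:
Function('F')(W, J) = Add(Mul(-6, W), Mul(94, J))
Add(Function('F')(17, 58), Mul(-1, 38401)) = Add(Add(Mul(-6, 17), Mul(94, 58)), Mul(-1, 38401)) = Add(Add(-102, 5452), -38401) = Add(5350, -38401) = -33051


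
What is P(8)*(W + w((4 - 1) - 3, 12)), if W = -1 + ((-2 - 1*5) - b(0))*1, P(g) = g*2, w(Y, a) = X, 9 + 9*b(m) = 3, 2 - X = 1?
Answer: -304/3 ≈ -101.33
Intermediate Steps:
X = 1 (X = 2 - 1*1 = 2 - 1 = 1)
b(m) = -⅔ (b(m) = -1 + (⅑)*3 = -1 + ⅓ = -⅔)
w(Y, a) = 1
P(g) = 2*g
W = -22/3 (W = -1 + ((-2 - 1*5) - 1*(-⅔))*1 = -1 + ((-2 - 5) + ⅔)*1 = -1 + (-7 + ⅔)*1 = -1 - 19/3*1 = -1 - 19/3 = -22/3 ≈ -7.3333)
P(8)*(W + w((4 - 1) - 3, 12)) = (2*8)*(-22/3 + 1) = 16*(-19/3) = -304/3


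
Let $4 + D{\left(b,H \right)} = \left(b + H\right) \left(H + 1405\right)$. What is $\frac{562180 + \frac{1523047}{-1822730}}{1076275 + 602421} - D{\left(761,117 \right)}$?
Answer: $- \frac{4088859208148796607}{3059809560080} \approx -1.3363 \cdot 10^{6}$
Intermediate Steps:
$D{\left(b,H \right)} = -4 + \left(1405 + H\right) \left(H + b\right)$ ($D{\left(b,H \right)} = -4 + \left(b + H\right) \left(H + 1405\right) = -4 + \left(H + b\right) \left(1405 + H\right) = -4 + \left(1405 + H\right) \left(H + b\right)$)
$\frac{562180 + \frac{1523047}{-1822730}}{1076275 + 602421} - D{\left(761,117 \right)} = \frac{562180 + \frac{1523047}{-1822730}}{1076275 + 602421} - \left(-4 + 117^{2} + 1405 \cdot 117 + 1405 \cdot 761 + 117 \cdot 761\right) = \frac{562180 + 1523047 \left(- \frac{1}{1822730}\right)}{1678696} - \left(-4 + 13689 + 164385 + 1069205 + 89037\right) = \left(562180 - \frac{1523047}{1822730}\right) \frac{1}{1678696} - 1336312 = \frac{1024700828353}{1822730} \cdot \frac{1}{1678696} - 1336312 = \frac{1024700828353}{3059809560080} - 1336312 = - \frac{4088859208148796607}{3059809560080}$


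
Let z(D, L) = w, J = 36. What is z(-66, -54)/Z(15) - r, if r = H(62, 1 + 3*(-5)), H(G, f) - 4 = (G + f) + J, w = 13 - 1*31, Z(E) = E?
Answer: -446/5 ≈ -89.200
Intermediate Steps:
w = -18 (w = 13 - 31 = -18)
z(D, L) = -18
H(G, f) = 40 + G + f (H(G, f) = 4 + ((G + f) + 36) = 4 + (36 + G + f) = 40 + G + f)
r = 88 (r = 40 + 62 + (1 + 3*(-5)) = 40 + 62 + (1 - 15) = 40 + 62 - 14 = 88)
z(-66, -54)/Z(15) - r = -18/15 - 1*88 = -18*1/15 - 88 = -6/5 - 88 = -446/5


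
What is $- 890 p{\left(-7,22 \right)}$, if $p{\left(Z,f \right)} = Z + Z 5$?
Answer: $37380$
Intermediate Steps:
$p{\left(Z,f \right)} = 6 Z$ ($p{\left(Z,f \right)} = Z + 5 Z = 6 Z$)
$- 890 p{\left(-7,22 \right)} = - 890 \cdot 6 \left(-7\right) = \left(-890\right) \left(-42\right) = 37380$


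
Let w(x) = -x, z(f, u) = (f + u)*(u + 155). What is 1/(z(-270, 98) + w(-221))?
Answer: -1/43295 ≈ -2.3097e-5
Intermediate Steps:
z(f, u) = (155 + u)*(f + u) (z(f, u) = (f + u)*(155 + u) = (155 + u)*(f + u))
1/(z(-270, 98) + w(-221)) = 1/((98² + 155*(-270) + 155*98 - 270*98) - 1*(-221)) = 1/((9604 - 41850 + 15190 - 26460) + 221) = 1/(-43516 + 221) = 1/(-43295) = -1/43295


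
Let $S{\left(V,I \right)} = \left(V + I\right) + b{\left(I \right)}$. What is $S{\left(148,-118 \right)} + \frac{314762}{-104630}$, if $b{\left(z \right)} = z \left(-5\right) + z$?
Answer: $\frac{26104749}{52315} \approx 498.99$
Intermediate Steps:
$b{\left(z \right)} = - 4 z$ ($b{\left(z \right)} = - 5 z + z = - 4 z$)
$S{\left(V,I \right)} = V - 3 I$ ($S{\left(V,I \right)} = \left(V + I\right) - 4 I = \left(I + V\right) - 4 I = V - 3 I$)
$S{\left(148,-118 \right)} + \frac{314762}{-104630} = \left(148 - -354\right) + \frac{314762}{-104630} = \left(148 + 354\right) + 314762 \left(- \frac{1}{104630}\right) = 502 - \frac{157381}{52315} = \frac{26104749}{52315}$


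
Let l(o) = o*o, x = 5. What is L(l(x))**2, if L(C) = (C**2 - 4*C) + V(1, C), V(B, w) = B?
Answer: 276676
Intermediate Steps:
l(o) = o**2
L(C) = 1 + C**2 - 4*C (L(C) = (C**2 - 4*C) + 1 = 1 + C**2 - 4*C)
L(l(x))**2 = (1 + (5**2)**2 - 4*5**2)**2 = (1 + 25**2 - 4*25)**2 = (1 + 625 - 100)**2 = 526**2 = 276676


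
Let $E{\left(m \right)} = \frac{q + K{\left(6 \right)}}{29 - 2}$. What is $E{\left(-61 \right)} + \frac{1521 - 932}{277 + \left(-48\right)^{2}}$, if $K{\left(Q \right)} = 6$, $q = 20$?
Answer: $\frac{83009}{69687} \approx 1.1912$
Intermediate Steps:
$E{\left(m \right)} = \frac{26}{27}$ ($E{\left(m \right)} = \frac{20 + 6}{29 - 2} = \frac{26}{27}$)
$E{\left(-61 \right)} + \frac{1521 - 932}{277 + \left(-48\right)^{2}} = \frac{26}{27} + \frac{1521 - 932}{277 + \left(-48\right)^{2}} = \frac{26}{27} + \frac{589}{277 + 2304} = \frac{26}{27} + \frac{589}{2581} = \frac{83009}{69687}$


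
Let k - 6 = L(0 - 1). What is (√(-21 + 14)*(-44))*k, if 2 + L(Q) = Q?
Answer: -132*I*√7 ≈ -349.24*I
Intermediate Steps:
L(Q) = -2 + Q
k = 3 (k = 6 + (-2 + (0 - 1)) = 6 + (-2 - 1) = 6 - 3 = 3)
(√(-21 + 14)*(-44))*k = (√(-21 + 14)*(-44))*3 = (√(-7)*(-44))*3 = ((I*√7)*(-44))*3 = -44*I*√7*3 = -132*I*√7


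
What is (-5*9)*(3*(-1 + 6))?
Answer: -675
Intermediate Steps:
(-5*9)*(3*(-1 + 6)) = -135*5 = -45*15 = -675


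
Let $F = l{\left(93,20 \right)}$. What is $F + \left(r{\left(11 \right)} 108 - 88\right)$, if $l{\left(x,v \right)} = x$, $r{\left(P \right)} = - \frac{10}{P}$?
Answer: $- \frac{1025}{11} \approx -93.182$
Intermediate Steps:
$F = 93$
$F + \left(r{\left(11 \right)} 108 - 88\right) = 93 + \left(- \frac{10}{11} \cdot 108 - 88\right) = 93 + \left(\left(-10\right) \frac{1}{11} \cdot 108 - 88\right) = 93 - \frac{2048}{11} = - \frac{1025}{11}$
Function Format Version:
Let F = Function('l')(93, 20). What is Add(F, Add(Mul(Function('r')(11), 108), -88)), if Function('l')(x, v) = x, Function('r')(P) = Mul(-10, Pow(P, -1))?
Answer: Rational(-1025, 11) ≈ -93.182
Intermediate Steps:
F = 93
Add(F, Add(Mul(Function('r')(11), 108), -88)) = Add(93, Add(Mul(Mul(-10, Pow(11, -1)), 108), -88)) = Add(93, Add(Mul(Mul(-10, Rational(1, 11)), 108), -88)) = Add(93, Add(Mul(Rational(-10, 11), 108), -88)) = Add(93, Add(Rational(-1080, 11), -88)) = Add(93, Rational(-2048, 11)) = Rational(-1025, 11)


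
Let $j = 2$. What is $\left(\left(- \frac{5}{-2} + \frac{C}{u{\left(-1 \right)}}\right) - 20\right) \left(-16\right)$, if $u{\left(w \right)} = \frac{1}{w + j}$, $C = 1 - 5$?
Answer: $344$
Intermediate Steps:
$C = -4$
$u{\left(w \right)} = \frac{1}{2 + w}$ ($u{\left(w \right)} = \frac{1}{w + 2} = \frac{1}{2 + w}$)
$\left(\left(- \frac{5}{-2} + \frac{C}{u{\left(-1 \right)}}\right) - 20\right) \left(-16\right) = \left(\left(- \frac{5}{-2} - \frac{4}{\frac{1}{2 - 1}}\right) - 20\right) \left(-16\right) = \left(\left(\left(-5\right) \left(- \frac{1}{2}\right) - \frac{4}{1^{-1}}\right) - 20\right) \left(-16\right) = \left(\left(\frac{5}{2} - \frac{4}{1}\right) - 20\right) \left(-16\right) = \left(\left(\frac{5}{2} - 4\right) - 20\right) \left(-16\right) = \left(- \frac{3}{2} - 20\right) \left(-16\right) = \left(- \frac{43}{2}\right) \left(-16\right) = 344$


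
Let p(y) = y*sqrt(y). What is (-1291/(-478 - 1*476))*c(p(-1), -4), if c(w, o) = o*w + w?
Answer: 1291*I/318 ≈ 4.0597*I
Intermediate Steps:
p(y) = y**(3/2)
c(w, o) = w + o*w
(-1291/(-478 - 1*476))*c(p(-1), -4) = (-1291/(-478 - 1*476))*((-1)**(3/2)*(1 - 4)) = (-1291/(-478 - 476))*(-I*(-3)) = (-1291/(-954))*(3*I) = (-1291*(-1/954))*(3*I) = 1291*(3*I)/954 = 1291*I/318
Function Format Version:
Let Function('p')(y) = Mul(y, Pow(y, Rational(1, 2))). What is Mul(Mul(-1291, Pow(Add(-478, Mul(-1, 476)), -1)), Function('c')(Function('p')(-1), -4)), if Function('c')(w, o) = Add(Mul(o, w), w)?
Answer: Mul(Rational(1291, 318), I) ≈ Mul(4.0597, I)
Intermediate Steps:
Function('p')(y) = Pow(y, Rational(3, 2))
Function('c')(w, o) = Add(w, Mul(o, w))
Mul(Mul(-1291, Pow(Add(-478, Mul(-1, 476)), -1)), Function('c')(Function('p')(-1), -4)) = Mul(Mul(-1291, Pow(Add(-478, Mul(-1, 476)), -1)), Mul(Pow(-1, Rational(3, 2)), Add(1, -4))) = Mul(Mul(-1291, Pow(Add(-478, -476), -1)), Mul(Mul(-1, I), -3)) = Mul(Mul(-1291, Pow(-954, -1)), Mul(3, I)) = Mul(Mul(-1291, Rational(-1, 954)), Mul(3, I)) = Mul(Rational(1291, 954), Mul(3, I)) = Mul(Rational(1291, 318), I)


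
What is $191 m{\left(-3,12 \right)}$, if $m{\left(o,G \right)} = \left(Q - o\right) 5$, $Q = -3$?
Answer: $0$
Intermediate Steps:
$m{\left(o,G \right)} = -15 - 5 o$ ($m{\left(o,G \right)} = \left(-3 - o\right) 5 = -15 - 5 o$)
$191 m{\left(-3,12 \right)} = 191 \left(-15 - -15\right) = 191 \left(-15 + 15\right) = 191 \cdot 0 = 0$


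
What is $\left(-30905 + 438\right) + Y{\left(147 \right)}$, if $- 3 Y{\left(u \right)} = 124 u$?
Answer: $-36543$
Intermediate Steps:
$Y{\left(u \right)} = - \frac{124 u}{3}$
$\left(-30905 + 438\right) + Y{\left(147 \right)} = \left(-30905 + 438\right) - 6076 = -30467 - 6076 = -36543$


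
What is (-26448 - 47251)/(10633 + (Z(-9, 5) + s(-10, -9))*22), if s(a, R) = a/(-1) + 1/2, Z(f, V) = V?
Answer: -73699/10974 ≈ -6.7158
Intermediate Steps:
s(a, R) = 1/2 - a (s(a, R) = a*(-1) + 1*(1/2) = -a + 1/2 = 1/2 - a)
(-26448 - 47251)/(10633 + (Z(-9, 5) + s(-10, -9))*22) = (-26448 - 47251)/(10633 + (5 + (1/2 - 1*(-10)))*22) = -73699/(10633 + (5 + (1/2 + 10))*22) = -73699/(10633 + (5 + 21/2)*22) = -73699/(10633 + (31/2)*22) = -73699/(10633 + 341) = -73699/10974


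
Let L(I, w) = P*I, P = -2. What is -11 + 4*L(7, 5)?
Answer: -67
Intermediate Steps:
L(I, w) = -2*I
-11 + 4*L(7, 5) = -11 + 4*(-2*7) = -11 + 4*(-14) = -11 - 56 = -67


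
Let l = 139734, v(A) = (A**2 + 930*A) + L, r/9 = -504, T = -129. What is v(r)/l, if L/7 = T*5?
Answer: 778681/6654 ≈ 117.02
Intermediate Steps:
L = -4515 (L = 7*(-129*5) = 7*(-645) = -4515)
r = -4536 (r = 9*(-504) = -4536)
v(A) = -4515 + A**2 + 930*A (v(A) = (A**2 + 930*A) - 4515 = -4515 + A**2 + 930*A)
v(r)/l = (-4515 + (-4536)**2 + 930*(-4536))/139734 = (-4515 + 20575296 - 4218480)*(1/139734) = 16352301*(1/139734) = 778681/6654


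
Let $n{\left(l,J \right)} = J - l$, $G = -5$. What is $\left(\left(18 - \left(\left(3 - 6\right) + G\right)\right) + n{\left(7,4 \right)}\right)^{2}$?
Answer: $529$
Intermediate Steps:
$\left(\left(18 - \left(\left(3 - 6\right) + G\right)\right) + n{\left(7,4 \right)}\right)^{2} = \left(\left(18 - \left(\left(3 - 6\right) - 5\right)\right) + \left(4 - 7\right)\right)^{2} = \left(\left(18 - \left(-3 - 5\right)\right) + \left(4 - 7\right)\right)^{2} = \left(\left(18 - -8\right) - 3\right)^{2} = \left(\left(18 + 8\right) - 3\right)^{2} = \left(26 - 3\right)^{2} = 23^{2} = 529$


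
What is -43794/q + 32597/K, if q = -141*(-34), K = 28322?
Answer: -10628075/1331134 ≈ -7.9842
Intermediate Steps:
q = 4794
-43794/q + 32597/K = -43794/4794 + 32597/28322 = -43794*1/4794 + 32597*(1/28322) = -7299/799 + 32597/28322 = -10628075/1331134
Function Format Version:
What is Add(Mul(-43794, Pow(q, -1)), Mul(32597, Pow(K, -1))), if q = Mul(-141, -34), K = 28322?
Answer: Rational(-10628075, 1331134) ≈ -7.9842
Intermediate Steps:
q = 4794
Add(Mul(-43794, Pow(q, -1)), Mul(32597, Pow(K, -1))) = Add(Mul(-43794, Pow(4794, -1)), Mul(32597, Pow(28322, -1))) = Add(Mul(-43794, Rational(1, 4794)), Mul(32597, Rational(1, 28322))) = Add(Rational(-7299, 799), Rational(32597, 28322)) = Rational(-10628075, 1331134)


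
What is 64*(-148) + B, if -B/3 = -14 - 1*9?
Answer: -9403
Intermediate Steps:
B = 69 (B = -3*(-14 - 1*9) = -3*(-14 - 9) = -3*(-23) = 69)
64*(-148) + B = 64*(-148) + 69 = -9472 + 69 = -9403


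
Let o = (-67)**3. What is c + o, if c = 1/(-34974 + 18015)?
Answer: -5100639718/16959 ≈ -3.0076e+5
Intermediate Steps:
o = -300763
c = -1/16959 (c = 1/(-16959) = -1/16959 ≈ -5.8966e-5)
c + o = -1/16959 - 300763 = -5100639718/16959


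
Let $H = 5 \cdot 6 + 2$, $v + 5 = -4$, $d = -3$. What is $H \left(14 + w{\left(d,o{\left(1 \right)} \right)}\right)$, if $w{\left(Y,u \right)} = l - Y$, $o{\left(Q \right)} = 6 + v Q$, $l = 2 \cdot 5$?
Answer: $864$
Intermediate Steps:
$v = -9$ ($v = -5 - 4 = -9$)
$l = 10$
$o{\left(Q \right)} = 6 - 9 Q$
$w{\left(Y,u \right)} = 10 - Y$
$H = 32$ ($H = 30 + 2 = 32$)
$H \left(14 + w{\left(d,o{\left(1 \right)} \right)}\right) = 32 \left(14 + \left(10 - -3\right)\right) = 32 \left(14 + \left(10 + 3\right)\right) = 32 \left(14 + 13\right) = 32 \cdot 27 = 864$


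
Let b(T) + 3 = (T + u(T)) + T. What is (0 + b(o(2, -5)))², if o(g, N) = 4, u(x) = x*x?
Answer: 441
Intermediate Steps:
u(x) = x²
b(T) = -3 + T² + 2*T (b(T) = -3 + ((T + T²) + T) = -3 + (T² + 2*T) = -3 + T² + 2*T)
(0 + b(o(2, -5)))² = (0 + (-3 + 4² + 2*4))² = (0 + (-3 + 16 + 8))² = (0 + 21)² = 21² = 441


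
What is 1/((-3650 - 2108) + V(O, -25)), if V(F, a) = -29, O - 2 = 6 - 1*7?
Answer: -1/5787 ≈ -0.00017280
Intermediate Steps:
O = 1 (O = 2 + (6 - 1*7) = 2 + (6 - 7) = 2 - 1 = 1)
1/((-3650 - 2108) + V(O, -25)) = 1/((-3650 - 2108) - 29) = 1/(-5758 - 29) = 1/(-5787) = -1/5787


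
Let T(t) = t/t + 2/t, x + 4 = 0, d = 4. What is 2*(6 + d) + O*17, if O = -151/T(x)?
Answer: -5114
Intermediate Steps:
x = -4 (x = -4 + 0 = -4)
T(t) = 1 + 2/t
O = -302 (O = -151*(-4/(2 - 4)) = -151/((-¼*(-2))) = -151/½ = -151*2 = -302)
2*(6 + d) + O*17 = 2*(6 + 4) - 302*17 = 2*10 - 5134 = 20 - 5134 = -5114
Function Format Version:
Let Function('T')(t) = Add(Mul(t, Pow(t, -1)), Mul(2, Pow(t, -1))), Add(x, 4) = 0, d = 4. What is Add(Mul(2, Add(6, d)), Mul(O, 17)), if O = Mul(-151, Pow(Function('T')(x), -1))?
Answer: -5114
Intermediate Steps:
x = -4 (x = Add(-4, 0) = -4)
Function('T')(t) = Add(1, Mul(2, Pow(t, -1)))
O = -302 (O = Mul(-151, Pow(Mul(Pow(-4, -1), Add(2, -4)), -1)) = Mul(-151, Pow(Mul(Rational(-1, 4), -2), -1)) = Mul(-151, Pow(Rational(1, 2), -1)) = Mul(-151, 2) = -302)
Add(Mul(2, Add(6, d)), Mul(O, 17)) = Add(Mul(2, Add(6, 4)), Mul(-302, 17)) = Add(Mul(2, 10), -5134) = Add(20, -5134) = -5114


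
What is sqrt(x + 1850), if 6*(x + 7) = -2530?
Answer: 2*sqrt(3198)/3 ≈ 37.701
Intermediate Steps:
x = -1286/3 (x = -7 + (1/6)*(-2530) = -7 - 1265/3 = -1286/3 ≈ -428.67)
sqrt(x + 1850) = sqrt(-1286/3 + 1850) = sqrt(4264/3) = 2*sqrt(3198)/3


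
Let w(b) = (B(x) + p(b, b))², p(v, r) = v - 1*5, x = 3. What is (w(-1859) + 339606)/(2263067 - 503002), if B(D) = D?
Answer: 3802927/1760065 ≈ 2.1607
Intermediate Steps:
p(v, r) = -5 + v (p(v, r) = v - 5 = -5 + v)
w(b) = (-2 + b)² (w(b) = (3 + (-5 + b))² = (-2 + b)²)
(w(-1859) + 339606)/(2263067 - 503002) = ((-2 - 1859)² + 339606)/(2263067 - 503002) = ((-1861)² + 339606)/1760065 = (3463321 + 339606)*(1/1760065) = 3802927*(1/1760065) = 3802927/1760065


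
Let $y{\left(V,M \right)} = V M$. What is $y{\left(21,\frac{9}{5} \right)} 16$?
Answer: $\frac{3024}{5} \approx 604.8$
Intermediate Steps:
$y{\left(V,M \right)} = M V$
$y{\left(21,\frac{9}{5} \right)} 16 = \frac{9}{5} \cdot 21 \cdot 16 = \frac{189}{5} \cdot 16 = \frac{3024}{5}$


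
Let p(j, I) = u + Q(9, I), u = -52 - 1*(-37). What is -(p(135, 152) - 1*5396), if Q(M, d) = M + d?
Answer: 5250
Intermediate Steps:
u = -15 (u = -52 + 37 = -15)
p(j, I) = -6 + I (p(j, I) = -15 + (9 + I) = -6 + I)
-(p(135, 152) - 1*5396) = -((-6 + 152) - 1*5396) = -(146 - 5396) = -1*(-5250) = 5250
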